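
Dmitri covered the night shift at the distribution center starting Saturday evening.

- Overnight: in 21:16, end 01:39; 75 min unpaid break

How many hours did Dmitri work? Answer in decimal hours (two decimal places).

3.13 hours

Overnight: 21:16 → midnight = 2 h 44 min; midnight → 01:39 = 1 h 39 min; span 4 h 23 min; less 75 min break → 3 h 8 min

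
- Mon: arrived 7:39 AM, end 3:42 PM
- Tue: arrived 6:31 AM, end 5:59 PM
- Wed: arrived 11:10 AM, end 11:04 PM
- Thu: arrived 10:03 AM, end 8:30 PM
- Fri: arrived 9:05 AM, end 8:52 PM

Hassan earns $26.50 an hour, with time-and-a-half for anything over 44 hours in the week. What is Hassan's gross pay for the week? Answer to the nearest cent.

Mon: 7:39 AM–3:42 PM = 8 h 3 min
Tue: 6:31 AM–5:59 PM = 11 h 28 min
Wed: 11:10 AM–11:04 PM = 11 h 54 min
Thu: 10:03 AM–8:30 PM = 10 h 27 min
Fri: 9:05 AM–8:52 PM = 11 h 47 min
Total worked: 53 h 39 min = 3219 min.
Regular 44 h 0 min = 2640 min at $26.50/h; overtime 9 h 39 min = 579 min at $39.75/h.
Pay = (2640 × $26.50 + 579 × $39.75) ÷ 60 = $1549.59.

$1549.59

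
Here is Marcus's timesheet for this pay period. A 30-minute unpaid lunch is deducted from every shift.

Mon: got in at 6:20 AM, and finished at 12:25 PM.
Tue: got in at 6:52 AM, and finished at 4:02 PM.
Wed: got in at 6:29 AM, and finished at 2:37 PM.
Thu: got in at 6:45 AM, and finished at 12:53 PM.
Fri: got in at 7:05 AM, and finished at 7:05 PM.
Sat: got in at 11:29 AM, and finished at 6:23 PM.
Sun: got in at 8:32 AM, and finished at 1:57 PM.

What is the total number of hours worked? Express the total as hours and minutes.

50 h 20 min

Mon: 6:20 AM–12:25 PM = 6 h 5 min; less 30 min break → 5 h 35 min
Tue: 6:52 AM–4:02 PM = 9 h 10 min; less 30 min break → 8 h 40 min
Wed: 6:29 AM–2:37 PM = 8 h 8 min; less 30 min break → 7 h 38 min
Thu: 6:45 AM–12:53 PM = 6 h 8 min; less 30 min break → 5 h 38 min
Fri: 7:05 AM–7:05 PM = 12 h 0 min; less 30 min break → 11 h 30 min
Sat: 11:29 AM–6:23 PM = 6 h 54 min; less 30 min break → 6 h 24 min
Sun: 8:32 AM–1:57 PM = 5 h 25 min; less 30 min break → 4 h 55 min
Total: 5 h 35 min + 8 h 40 min + 7 h 38 min + 5 h 38 min + 11 h 30 min + 6 h 24 min + 4 h 55 min = 50 h 20 min.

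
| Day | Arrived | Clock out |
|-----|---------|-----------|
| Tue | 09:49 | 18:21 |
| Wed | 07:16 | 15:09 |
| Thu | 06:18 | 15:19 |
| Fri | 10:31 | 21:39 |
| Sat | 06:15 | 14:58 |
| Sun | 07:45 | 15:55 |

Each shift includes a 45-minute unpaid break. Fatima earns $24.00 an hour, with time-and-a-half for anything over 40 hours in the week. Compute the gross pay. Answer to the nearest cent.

Tue: 09:49–18:21 = 8 h 32 min; less 45 min break → 7 h 47 min
Wed: 07:16–15:09 = 7 h 53 min; less 45 min break → 7 h 8 min
Thu: 06:18–15:19 = 9 h 1 min; less 45 min break → 8 h 16 min
Fri: 10:31–21:39 = 11 h 8 min; less 45 min break → 10 h 23 min
Sat: 06:15–14:58 = 8 h 43 min; less 45 min break → 7 h 58 min
Sun: 07:45–15:55 = 8 h 10 min; less 45 min break → 7 h 25 min
Total worked: 48 h 57 min = 2937 min.
Regular 40 h 0 min = 2400 min at $24.00/h; overtime 8 h 57 min = 537 min at $36.00/h.
Pay = (2400 × $24.00 + 537 × $36.00) ÷ 60 = $1282.20.

$1282.20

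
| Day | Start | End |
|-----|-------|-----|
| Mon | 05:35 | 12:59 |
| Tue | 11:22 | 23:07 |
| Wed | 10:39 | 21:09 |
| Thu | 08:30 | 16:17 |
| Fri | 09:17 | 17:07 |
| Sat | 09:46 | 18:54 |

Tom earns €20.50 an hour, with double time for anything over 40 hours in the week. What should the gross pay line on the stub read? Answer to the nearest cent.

Mon: 05:35–12:59 = 7 h 24 min
Tue: 11:22–23:07 = 11 h 45 min
Wed: 10:39–21:09 = 10 h 30 min
Thu: 08:30–16:17 = 7 h 47 min
Fri: 09:17–17:07 = 7 h 50 min
Sat: 09:46–18:54 = 9 h 8 min
Total worked: 54 h 24 min = 3264 min.
Regular 40 h 0 min = 2400 min at €20.50/h; overtime 14 h 24 min = 864 min at €41.00/h.
Pay = (2400 × €20.50 + 864 × €41.00) ÷ 60 = €1410.40.

€1410.40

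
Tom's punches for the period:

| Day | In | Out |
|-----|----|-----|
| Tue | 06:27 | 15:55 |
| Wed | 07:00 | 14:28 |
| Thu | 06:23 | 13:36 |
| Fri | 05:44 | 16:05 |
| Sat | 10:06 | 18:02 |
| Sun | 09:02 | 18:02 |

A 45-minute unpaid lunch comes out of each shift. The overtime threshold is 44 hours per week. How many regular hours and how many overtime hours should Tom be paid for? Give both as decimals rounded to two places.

Regular 44.00 hours, overtime 2.93 hours

Tue: 06:27–15:55 = 9 h 28 min; less 45 min break → 8 h 43 min
Wed: 07:00–14:28 = 7 h 28 min; less 45 min break → 6 h 43 min
Thu: 06:23–13:36 = 7 h 13 min; less 45 min break → 6 h 28 min
Fri: 05:44–16:05 = 10 h 21 min; less 45 min break → 9 h 36 min
Sat: 10:06–18:02 = 7 h 56 min; less 45 min break → 7 h 11 min
Sun: 09:02–18:02 = 9 h 0 min; less 45 min break → 8 h 15 min
Total worked: 46 h 56 min = 46.93 h.
Threshold 44 h → overtime 2 h 56 min, regular 44 h 0 min.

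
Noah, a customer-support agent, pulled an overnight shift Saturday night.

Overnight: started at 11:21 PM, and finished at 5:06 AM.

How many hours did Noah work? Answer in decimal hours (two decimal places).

5.75 hours

Overnight: 11:21 PM → midnight = 0 h 39 min; midnight → 5:06 AM = 5 h 6 min; span 5 h 45 min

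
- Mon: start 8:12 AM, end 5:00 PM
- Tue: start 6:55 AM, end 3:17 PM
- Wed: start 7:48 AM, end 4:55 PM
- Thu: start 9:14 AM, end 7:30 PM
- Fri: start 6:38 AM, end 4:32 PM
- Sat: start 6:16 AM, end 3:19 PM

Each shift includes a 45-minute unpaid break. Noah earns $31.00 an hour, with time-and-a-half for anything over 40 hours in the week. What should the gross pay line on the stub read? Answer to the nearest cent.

Mon: 8:12 AM–5:00 PM = 8 h 48 min; less 45 min break → 8 h 3 min
Tue: 6:55 AM–3:17 PM = 8 h 22 min; less 45 min break → 7 h 37 min
Wed: 7:48 AM–4:55 PM = 9 h 7 min; less 45 min break → 8 h 22 min
Thu: 9:14 AM–7:30 PM = 10 h 16 min; less 45 min break → 9 h 31 min
Fri: 6:38 AM–4:32 PM = 9 h 54 min; less 45 min break → 9 h 9 min
Sat: 6:16 AM–3:19 PM = 9 h 3 min; less 45 min break → 8 h 18 min
Total worked: 51 h 0 min = 3060 min.
Regular 40 h 0 min = 2400 min at $31.00/h; overtime 11 h 0 min = 660 min at $46.50/h.
Pay = (2400 × $31.00 + 660 × $46.50) ÷ 60 = $1751.50.

$1751.50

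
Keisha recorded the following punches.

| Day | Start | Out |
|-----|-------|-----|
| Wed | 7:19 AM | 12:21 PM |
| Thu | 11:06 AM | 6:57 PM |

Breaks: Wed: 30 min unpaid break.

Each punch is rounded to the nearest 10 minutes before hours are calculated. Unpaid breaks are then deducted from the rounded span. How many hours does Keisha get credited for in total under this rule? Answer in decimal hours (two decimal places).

12.33 hours

Wed: in 7:19 AM→7:20 AM, out 12:21 PM→12:20 PM; 5 h 0 min − 30 min = 4 h 30 min
Thu: in 11:06 AM→11:10 AM, out 6:57 PM→7:00 PM; 7 h 50 min
Total credited: 12 h 20 min.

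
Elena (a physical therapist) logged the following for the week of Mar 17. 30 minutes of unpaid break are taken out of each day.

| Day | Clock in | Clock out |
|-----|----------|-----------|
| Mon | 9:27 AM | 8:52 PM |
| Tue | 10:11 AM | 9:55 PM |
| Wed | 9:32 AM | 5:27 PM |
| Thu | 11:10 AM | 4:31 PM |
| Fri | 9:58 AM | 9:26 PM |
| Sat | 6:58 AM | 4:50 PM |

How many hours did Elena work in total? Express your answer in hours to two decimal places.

54.75 hours

Mon: 9:27 AM–8:52 PM = 11 h 25 min; less 30 min break → 10 h 55 min
Tue: 10:11 AM–9:55 PM = 11 h 44 min; less 30 min break → 11 h 14 min
Wed: 9:32 AM–5:27 PM = 7 h 55 min; less 30 min break → 7 h 25 min
Thu: 11:10 AM–4:31 PM = 5 h 21 min; less 30 min break → 4 h 51 min
Fri: 9:58 AM–9:26 PM = 11 h 28 min; less 30 min break → 10 h 58 min
Sat: 6:58 AM–4:50 PM = 9 h 52 min; less 30 min break → 9 h 22 min
Total: 10 h 55 min + 11 h 14 min + 7 h 25 min + 4 h 51 min + 10 h 58 min + 9 h 22 min = 54 h 45 min.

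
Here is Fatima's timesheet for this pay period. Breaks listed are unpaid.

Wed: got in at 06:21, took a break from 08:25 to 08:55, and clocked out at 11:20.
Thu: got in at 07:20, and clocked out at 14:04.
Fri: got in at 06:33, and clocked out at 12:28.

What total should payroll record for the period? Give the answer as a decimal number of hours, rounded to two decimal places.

17.13 hours

Wed: 06:21–11:20 = 4 h 59 min; less 30 min break → 4 h 29 min
Thu: 07:20–14:04 = 6 h 44 min
Fri: 06:33–12:28 = 5 h 55 min
Total: 4 h 29 min + 6 h 44 min + 5 h 55 min = 17 h 8 min.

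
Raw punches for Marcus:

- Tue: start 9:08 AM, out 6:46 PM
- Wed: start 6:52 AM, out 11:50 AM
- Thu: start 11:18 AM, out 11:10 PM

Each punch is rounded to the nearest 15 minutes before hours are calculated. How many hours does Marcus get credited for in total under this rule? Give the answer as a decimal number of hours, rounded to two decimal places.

26.50 hours

Tue: in 9:08 AM→9:15 AM, out 6:46 PM→6:45 PM; 9 h 30 min
Wed: in 6:52 AM→6:45 AM, out 11:50 AM→11:45 AM; 5 h 0 min
Thu: in 11:18 AM→11:15 AM, out 11:10 PM→11:15 PM; 12 h 0 min
Total credited: 26 h 30 min.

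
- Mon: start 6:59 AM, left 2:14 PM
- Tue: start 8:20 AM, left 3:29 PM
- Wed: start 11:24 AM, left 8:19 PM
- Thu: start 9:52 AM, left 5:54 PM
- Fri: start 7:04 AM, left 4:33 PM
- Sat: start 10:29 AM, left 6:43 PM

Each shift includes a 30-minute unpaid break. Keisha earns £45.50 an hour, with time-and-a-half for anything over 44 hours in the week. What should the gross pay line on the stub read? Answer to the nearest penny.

Mon: 6:59 AM–2:14 PM = 7 h 15 min; less 30 min break → 6 h 45 min
Tue: 8:20 AM–3:29 PM = 7 h 9 min; less 30 min break → 6 h 39 min
Wed: 11:24 AM–8:19 PM = 8 h 55 min; less 30 min break → 8 h 25 min
Thu: 9:52 AM–5:54 PM = 8 h 2 min; less 30 min break → 7 h 32 min
Fri: 7:04 AM–4:33 PM = 9 h 29 min; less 30 min break → 8 h 59 min
Sat: 10:29 AM–6:43 PM = 8 h 14 min; less 30 min break → 7 h 44 min
Total worked: 46 h 4 min = 2764 min.
Regular 44 h 0 min = 2640 min at £45.50/h; overtime 2 h 4 min = 124 min at £68.25/h.
Pay = (2640 × £45.50 + 124 × £68.25) ÷ 60 = £2143.05.

£2143.05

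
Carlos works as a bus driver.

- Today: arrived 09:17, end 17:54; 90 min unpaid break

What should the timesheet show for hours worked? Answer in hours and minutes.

Today: 09:17–17:54 = 8 h 37 min; less 90 min break → 7 h 7 min

7 h 7 min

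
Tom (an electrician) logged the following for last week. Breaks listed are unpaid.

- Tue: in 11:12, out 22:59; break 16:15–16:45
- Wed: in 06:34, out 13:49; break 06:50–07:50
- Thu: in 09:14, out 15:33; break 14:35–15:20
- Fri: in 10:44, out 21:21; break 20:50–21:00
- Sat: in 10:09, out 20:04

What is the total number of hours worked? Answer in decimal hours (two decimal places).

Tue: 11:12–22:59 = 11 h 47 min; less 30 min break → 11 h 17 min
Wed: 06:34–13:49 = 7 h 15 min; less 60 min break → 6 h 15 min
Thu: 09:14–15:33 = 6 h 19 min; less 45 min break → 5 h 34 min
Fri: 10:44–21:21 = 10 h 37 min; less 10 min break → 10 h 27 min
Sat: 10:09–20:04 = 9 h 55 min
Total: 11 h 17 min + 6 h 15 min + 5 h 34 min + 10 h 27 min + 9 h 55 min = 43 h 28 min.

43.47 hours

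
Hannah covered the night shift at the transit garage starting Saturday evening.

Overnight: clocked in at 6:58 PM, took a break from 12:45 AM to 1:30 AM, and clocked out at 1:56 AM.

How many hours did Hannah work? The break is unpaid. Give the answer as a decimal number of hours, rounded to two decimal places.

Overnight: 6:58 PM → midnight = 5 h 2 min; midnight → 1:56 AM = 1 h 56 min; span 6 h 58 min; less 45 min break → 6 h 13 min

6.22 hours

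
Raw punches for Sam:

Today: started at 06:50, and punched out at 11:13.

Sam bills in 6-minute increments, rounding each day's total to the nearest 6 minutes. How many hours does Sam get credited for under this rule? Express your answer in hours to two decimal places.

Today: 06:50–11:13 = 4 h 23 min → rounds to 4 h 24 min

4.40 hours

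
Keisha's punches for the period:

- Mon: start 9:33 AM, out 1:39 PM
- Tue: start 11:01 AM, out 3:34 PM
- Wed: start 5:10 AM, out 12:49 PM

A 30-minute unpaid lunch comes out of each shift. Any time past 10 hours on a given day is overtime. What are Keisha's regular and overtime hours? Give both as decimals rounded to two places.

Mon: 9:33 AM–1:39 PM = 4 h 6 min; less 30 min break → 3 h 36 min
Tue: 11:01 AM–3:34 PM = 4 h 33 min; less 30 min break → 4 h 3 min
Wed: 5:10 AM–12:49 PM = 7 h 39 min; less 30 min break → 7 h 9 min
Mon reg 3 h 36 min / OT 0 h 0 min; Tue reg 4 h 3 min / OT 0 h 0 min; Wed reg 7 h 9 min / OT 0 h 0 min.
Totals: regular 14 h 48 min, overtime 0 h 0 min.

Regular 14.80 hours, overtime 0.00 hours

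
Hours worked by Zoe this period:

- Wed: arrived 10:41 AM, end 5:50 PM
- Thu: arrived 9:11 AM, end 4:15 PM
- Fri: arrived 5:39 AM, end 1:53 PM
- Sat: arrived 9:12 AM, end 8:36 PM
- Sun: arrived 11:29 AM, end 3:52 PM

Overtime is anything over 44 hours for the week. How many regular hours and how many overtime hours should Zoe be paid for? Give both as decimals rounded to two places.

Regular 38.23 hours, overtime 0.00 hours

Wed: 10:41 AM–5:50 PM = 7 h 9 min
Thu: 9:11 AM–4:15 PM = 7 h 4 min
Fri: 5:39 AM–1:53 PM = 8 h 14 min
Sat: 9:12 AM–8:36 PM = 11 h 24 min
Sun: 11:29 AM–3:52 PM = 4 h 23 min
Total worked: 38 h 14 min = 38.23 h.
Threshold 44 h → overtime 0 h 0 min, regular 38 h 14 min.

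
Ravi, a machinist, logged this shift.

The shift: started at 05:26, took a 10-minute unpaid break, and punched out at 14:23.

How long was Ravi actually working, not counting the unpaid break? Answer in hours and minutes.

8 h 47 min

The shift: 05:26–14:23 = 8 h 57 min; less 10 min break → 8 h 47 min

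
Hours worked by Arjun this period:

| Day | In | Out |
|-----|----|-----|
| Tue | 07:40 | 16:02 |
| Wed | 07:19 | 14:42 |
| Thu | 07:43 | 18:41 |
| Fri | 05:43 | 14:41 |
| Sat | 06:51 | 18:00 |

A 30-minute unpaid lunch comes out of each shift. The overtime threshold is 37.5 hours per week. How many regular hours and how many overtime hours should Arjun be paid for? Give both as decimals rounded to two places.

Tue: 07:40–16:02 = 8 h 22 min; less 30 min break → 7 h 52 min
Wed: 07:19–14:42 = 7 h 23 min; less 30 min break → 6 h 53 min
Thu: 07:43–18:41 = 10 h 58 min; less 30 min break → 10 h 28 min
Fri: 05:43–14:41 = 8 h 58 min; less 30 min break → 8 h 28 min
Sat: 06:51–18:00 = 11 h 9 min; less 30 min break → 10 h 39 min
Total worked: 44 h 20 min = 44.33 h.
Threshold 37.5 h → overtime 6 h 50 min, regular 37 h 30 min.

Regular 37.50 hours, overtime 6.83 hours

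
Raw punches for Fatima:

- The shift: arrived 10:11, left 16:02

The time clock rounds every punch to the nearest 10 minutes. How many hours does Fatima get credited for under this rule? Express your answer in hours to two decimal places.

5.83 hours

The shift: in 10:11→10:10, out 16:02→16:00; 5 h 50 min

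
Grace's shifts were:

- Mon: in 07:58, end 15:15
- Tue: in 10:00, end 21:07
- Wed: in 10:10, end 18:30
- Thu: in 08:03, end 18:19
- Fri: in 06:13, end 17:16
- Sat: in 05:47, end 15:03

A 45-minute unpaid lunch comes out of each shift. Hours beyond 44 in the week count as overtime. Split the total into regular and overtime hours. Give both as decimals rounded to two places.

Regular 44.00 hours, overtime 8.82 hours

Mon: 07:58–15:15 = 7 h 17 min; less 45 min break → 6 h 32 min
Tue: 10:00–21:07 = 11 h 7 min; less 45 min break → 10 h 22 min
Wed: 10:10–18:30 = 8 h 20 min; less 45 min break → 7 h 35 min
Thu: 08:03–18:19 = 10 h 16 min; less 45 min break → 9 h 31 min
Fri: 06:13–17:16 = 11 h 3 min; less 45 min break → 10 h 18 min
Sat: 05:47–15:03 = 9 h 16 min; less 45 min break → 8 h 31 min
Total worked: 52 h 49 min = 52.82 h.
Threshold 44 h → overtime 8 h 49 min, regular 44 h 0 min.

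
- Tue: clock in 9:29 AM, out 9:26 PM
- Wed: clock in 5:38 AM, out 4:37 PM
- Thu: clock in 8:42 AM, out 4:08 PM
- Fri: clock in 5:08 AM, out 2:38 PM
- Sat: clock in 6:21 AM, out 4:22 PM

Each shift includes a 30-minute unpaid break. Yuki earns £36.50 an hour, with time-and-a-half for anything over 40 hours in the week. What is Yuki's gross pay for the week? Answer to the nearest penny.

Tue: 9:29 AM–9:26 PM = 11 h 57 min; less 30 min break → 11 h 27 min
Wed: 5:38 AM–4:37 PM = 10 h 59 min; less 30 min break → 10 h 29 min
Thu: 8:42 AM–4:08 PM = 7 h 26 min; less 30 min break → 6 h 56 min
Fri: 5:08 AM–2:38 PM = 9 h 30 min; less 30 min break → 9 h 0 min
Sat: 6:21 AM–4:22 PM = 10 h 1 min; less 30 min break → 9 h 31 min
Total worked: 47 h 23 min = 2843 min.
Regular 40 h 0 min = 2400 min at £36.50/h; overtime 7 h 23 min = 443 min at £54.75/h.
Pay = (2400 × £36.50 + 443 × £54.75) ÷ 60 = £1864.24.

£1864.24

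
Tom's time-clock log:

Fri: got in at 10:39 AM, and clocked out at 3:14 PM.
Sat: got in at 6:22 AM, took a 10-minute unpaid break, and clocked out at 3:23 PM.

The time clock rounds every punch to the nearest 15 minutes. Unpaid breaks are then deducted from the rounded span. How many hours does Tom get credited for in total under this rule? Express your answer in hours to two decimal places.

13.58 hours

Fri: in 10:39 AM→10:45 AM, out 3:14 PM→3:15 PM; 4 h 30 min
Sat: in 6:22 AM→6:15 AM, out 3:23 PM→3:30 PM; 9 h 15 min − 10 min = 9 h 5 min
Total credited: 13 h 35 min.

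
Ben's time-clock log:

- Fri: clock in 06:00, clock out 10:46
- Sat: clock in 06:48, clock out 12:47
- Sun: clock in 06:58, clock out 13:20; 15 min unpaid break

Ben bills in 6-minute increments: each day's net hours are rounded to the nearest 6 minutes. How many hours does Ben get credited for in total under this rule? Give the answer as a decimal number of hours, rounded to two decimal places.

16.90 hours

Fri: 06:00–10:46 = 4 h 46 min → rounds to 4 h 48 min
Sat: 06:48–12:47 = 5 h 59 min → rounds to 6 h 0 min
Sun: 06:58–13:20 = 6 h 22 min − 15 min = 6 h 7 min → rounds to 6 h 6 min
Total credited: 16 h 54 min.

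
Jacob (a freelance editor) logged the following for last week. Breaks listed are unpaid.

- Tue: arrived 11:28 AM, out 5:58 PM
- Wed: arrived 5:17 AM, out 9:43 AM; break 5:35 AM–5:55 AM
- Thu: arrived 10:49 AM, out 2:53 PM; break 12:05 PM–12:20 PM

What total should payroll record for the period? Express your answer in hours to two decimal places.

Tue: 11:28 AM–5:58 PM = 6 h 30 min
Wed: 5:17 AM–9:43 AM = 4 h 26 min; less 20 min break → 4 h 6 min
Thu: 10:49 AM–2:53 PM = 4 h 4 min; less 15 min break → 3 h 49 min
Total: 6 h 30 min + 4 h 6 min + 3 h 49 min = 14 h 25 min.

14.42 hours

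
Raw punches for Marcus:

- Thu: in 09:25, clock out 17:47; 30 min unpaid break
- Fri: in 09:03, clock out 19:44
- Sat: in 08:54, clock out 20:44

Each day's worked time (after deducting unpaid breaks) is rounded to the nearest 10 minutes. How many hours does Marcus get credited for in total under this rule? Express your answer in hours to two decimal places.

Thu: 09:25–17:47 = 8 h 22 min − 30 min = 7 h 52 min → rounds to 7 h 50 min
Fri: 09:03–19:44 = 10 h 41 min → rounds to 10 h 40 min
Sat: 08:54–20:44 = 11 h 50 min → rounds to 11 h 50 min
Total credited: 30 h 20 min.

30.33 hours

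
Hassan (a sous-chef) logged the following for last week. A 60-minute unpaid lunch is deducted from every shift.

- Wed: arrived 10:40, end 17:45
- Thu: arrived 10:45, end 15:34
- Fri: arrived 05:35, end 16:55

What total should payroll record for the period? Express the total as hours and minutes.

20 h 14 min

Wed: 10:40–17:45 = 7 h 5 min; less 60 min break → 6 h 5 min
Thu: 10:45–15:34 = 4 h 49 min; less 60 min break → 3 h 49 min
Fri: 05:35–16:55 = 11 h 20 min; less 60 min break → 10 h 20 min
Total: 6 h 5 min + 3 h 49 min + 10 h 20 min = 20 h 14 min.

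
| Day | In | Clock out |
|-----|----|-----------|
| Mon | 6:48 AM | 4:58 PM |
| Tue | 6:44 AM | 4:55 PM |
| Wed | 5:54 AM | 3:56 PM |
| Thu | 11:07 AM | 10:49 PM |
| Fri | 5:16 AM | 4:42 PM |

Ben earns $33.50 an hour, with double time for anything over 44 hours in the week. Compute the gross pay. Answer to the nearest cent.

$2111.62

Mon: 6:48 AM–4:58 PM = 10 h 10 min
Tue: 6:44 AM–4:55 PM = 10 h 11 min
Wed: 5:54 AM–3:56 PM = 10 h 2 min
Thu: 11:07 AM–10:49 PM = 11 h 42 min
Fri: 5:16 AM–4:42 PM = 11 h 26 min
Total worked: 53 h 31 min = 3211 min.
Regular 44 h 0 min = 2640 min at $33.50/h; overtime 9 h 31 min = 571 min at $67.00/h.
Pay = (2640 × $33.50 + 571 × $67.00) ÷ 60 = $2111.62.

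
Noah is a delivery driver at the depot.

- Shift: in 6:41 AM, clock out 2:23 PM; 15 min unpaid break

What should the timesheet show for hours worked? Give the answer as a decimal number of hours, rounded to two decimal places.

7.45 hours

Shift: 6:41 AM–2:23 PM = 7 h 42 min; less 15 min break → 7 h 27 min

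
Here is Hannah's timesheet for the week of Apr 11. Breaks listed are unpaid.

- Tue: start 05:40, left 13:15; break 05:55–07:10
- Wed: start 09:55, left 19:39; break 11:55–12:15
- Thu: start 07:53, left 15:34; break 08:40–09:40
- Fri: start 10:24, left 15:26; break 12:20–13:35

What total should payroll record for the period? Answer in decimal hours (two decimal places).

Tue: 05:40–13:15 = 7 h 35 min; less 75 min break → 6 h 20 min
Wed: 09:55–19:39 = 9 h 44 min; less 20 min break → 9 h 24 min
Thu: 07:53–15:34 = 7 h 41 min; less 60 min break → 6 h 41 min
Fri: 10:24–15:26 = 5 h 2 min; less 75 min break → 3 h 47 min
Total: 6 h 20 min + 9 h 24 min + 6 h 41 min + 3 h 47 min = 26 h 12 min.

26.20 hours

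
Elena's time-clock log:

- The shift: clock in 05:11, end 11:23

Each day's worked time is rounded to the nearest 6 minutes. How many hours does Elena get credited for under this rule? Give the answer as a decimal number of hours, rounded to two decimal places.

6.20 hours

The shift: 05:11–11:23 = 6 h 12 min → rounds to 6 h 12 min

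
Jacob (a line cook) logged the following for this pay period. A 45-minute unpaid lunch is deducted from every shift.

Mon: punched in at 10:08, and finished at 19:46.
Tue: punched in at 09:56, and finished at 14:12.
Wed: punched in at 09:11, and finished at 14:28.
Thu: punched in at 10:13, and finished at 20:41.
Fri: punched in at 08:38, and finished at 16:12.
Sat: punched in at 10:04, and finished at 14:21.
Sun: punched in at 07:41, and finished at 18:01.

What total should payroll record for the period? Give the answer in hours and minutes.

46 h 35 min

Mon: 10:08–19:46 = 9 h 38 min; less 45 min break → 8 h 53 min
Tue: 09:56–14:12 = 4 h 16 min; less 45 min break → 3 h 31 min
Wed: 09:11–14:28 = 5 h 17 min; less 45 min break → 4 h 32 min
Thu: 10:13–20:41 = 10 h 28 min; less 45 min break → 9 h 43 min
Fri: 08:38–16:12 = 7 h 34 min; less 45 min break → 6 h 49 min
Sat: 10:04–14:21 = 4 h 17 min; less 45 min break → 3 h 32 min
Sun: 07:41–18:01 = 10 h 20 min; less 45 min break → 9 h 35 min
Total: 8 h 53 min + 3 h 31 min + 4 h 32 min + 9 h 43 min + 6 h 49 min + 3 h 32 min + 9 h 35 min = 46 h 35 min.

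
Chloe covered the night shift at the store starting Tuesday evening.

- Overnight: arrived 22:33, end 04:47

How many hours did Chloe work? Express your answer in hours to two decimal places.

Overnight: 22:33 → midnight = 1 h 27 min; midnight → 04:47 = 4 h 47 min; span 6 h 14 min

6.23 hours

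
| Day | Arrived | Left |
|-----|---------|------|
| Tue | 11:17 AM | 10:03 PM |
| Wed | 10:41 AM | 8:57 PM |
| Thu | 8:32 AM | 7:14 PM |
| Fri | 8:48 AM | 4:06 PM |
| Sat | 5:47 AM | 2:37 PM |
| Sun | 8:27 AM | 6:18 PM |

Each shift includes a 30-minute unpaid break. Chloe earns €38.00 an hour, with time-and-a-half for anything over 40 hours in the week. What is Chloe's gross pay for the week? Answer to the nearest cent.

Tue: 11:17 AM–10:03 PM = 10 h 46 min; less 30 min break → 10 h 16 min
Wed: 10:41 AM–8:57 PM = 10 h 16 min; less 30 min break → 9 h 46 min
Thu: 8:32 AM–7:14 PM = 10 h 42 min; less 30 min break → 10 h 12 min
Fri: 8:48 AM–4:06 PM = 7 h 18 min; less 30 min break → 6 h 48 min
Sat: 5:47 AM–2:37 PM = 8 h 50 min; less 30 min break → 8 h 20 min
Sun: 8:27 AM–6:18 PM = 9 h 51 min; less 30 min break → 9 h 21 min
Total worked: 54 h 43 min = 3283 min.
Regular 40 h 0 min = 2400 min at €38.00/h; overtime 14 h 43 min = 883 min at €57.00/h.
Pay = (2400 × €38.00 + 883 × €57.00) ÷ 60 = €2358.85.

€2358.85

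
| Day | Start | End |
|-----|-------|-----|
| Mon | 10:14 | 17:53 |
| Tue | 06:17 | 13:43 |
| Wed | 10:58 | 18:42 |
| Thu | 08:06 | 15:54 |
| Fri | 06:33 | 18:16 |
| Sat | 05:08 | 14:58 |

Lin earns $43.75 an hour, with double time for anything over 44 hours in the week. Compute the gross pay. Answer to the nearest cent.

Mon: 10:14–17:53 = 7 h 39 min
Tue: 06:17–13:43 = 7 h 26 min
Wed: 10:58–18:42 = 7 h 44 min
Thu: 08:06–15:54 = 7 h 48 min
Fri: 06:33–18:16 = 11 h 43 min
Sat: 05:08–14:58 = 9 h 50 min
Total worked: 52 h 10 min = 3130 min.
Regular 44 h 0 min = 2640 min at $43.75/h; overtime 8 h 10 min = 490 min at $87.50/h.
Pay = (2640 × $43.75 + 490 × $87.50) ÷ 60 = $2639.58.

$2639.58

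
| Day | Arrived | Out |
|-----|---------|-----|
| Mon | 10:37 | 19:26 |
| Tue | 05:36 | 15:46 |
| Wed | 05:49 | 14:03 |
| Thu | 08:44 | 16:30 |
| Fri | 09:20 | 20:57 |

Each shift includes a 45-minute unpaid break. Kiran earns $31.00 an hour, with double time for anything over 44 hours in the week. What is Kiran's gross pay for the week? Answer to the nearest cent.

Mon: 10:37–19:26 = 8 h 49 min; less 45 min break → 8 h 4 min
Tue: 05:36–15:46 = 10 h 10 min; less 45 min break → 9 h 25 min
Wed: 05:49–14:03 = 8 h 14 min; less 45 min break → 7 h 29 min
Thu: 08:44–16:30 = 7 h 46 min; less 45 min break → 7 h 1 min
Fri: 09:20–20:57 = 11 h 37 min; less 45 min break → 10 h 52 min
Total worked: 42 h 51 min = 2571 min.
Regular 42 h 51 min = 2571 min at $31.00/h; overtime 0 h 0 min = 0 min at $62.00/h.
Pay = (2571 × $31.00 + 0 × $62.00) ÷ 60 = $1328.35.

$1328.35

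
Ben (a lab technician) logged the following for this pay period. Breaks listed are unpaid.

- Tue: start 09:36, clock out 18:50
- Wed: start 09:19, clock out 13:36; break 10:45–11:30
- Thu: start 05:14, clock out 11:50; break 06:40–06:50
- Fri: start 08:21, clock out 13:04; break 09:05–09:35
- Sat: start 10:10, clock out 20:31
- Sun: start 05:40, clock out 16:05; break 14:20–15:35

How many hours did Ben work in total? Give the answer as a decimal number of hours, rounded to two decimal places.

42.93 hours

Tue: 09:36–18:50 = 9 h 14 min
Wed: 09:19–13:36 = 4 h 17 min; less 45 min break → 3 h 32 min
Thu: 05:14–11:50 = 6 h 36 min; less 10 min break → 6 h 26 min
Fri: 08:21–13:04 = 4 h 43 min; less 30 min break → 4 h 13 min
Sat: 10:10–20:31 = 10 h 21 min
Sun: 05:40–16:05 = 10 h 25 min; less 75 min break → 9 h 10 min
Total: 9 h 14 min + 3 h 32 min + 6 h 26 min + 4 h 13 min + 10 h 21 min + 9 h 10 min = 42 h 56 min.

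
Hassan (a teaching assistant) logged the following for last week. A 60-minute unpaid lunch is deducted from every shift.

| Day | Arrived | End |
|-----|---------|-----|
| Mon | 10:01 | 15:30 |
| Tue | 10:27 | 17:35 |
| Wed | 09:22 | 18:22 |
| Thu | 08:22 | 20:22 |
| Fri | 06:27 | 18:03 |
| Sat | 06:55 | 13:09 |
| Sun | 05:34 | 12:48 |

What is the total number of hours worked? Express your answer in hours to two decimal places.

Mon: 10:01–15:30 = 5 h 29 min; less 60 min break → 4 h 29 min
Tue: 10:27–17:35 = 7 h 8 min; less 60 min break → 6 h 8 min
Wed: 09:22–18:22 = 9 h 0 min; less 60 min break → 8 h 0 min
Thu: 08:22–20:22 = 12 h 0 min; less 60 min break → 11 h 0 min
Fri: 06:27–18:03 = 11 h 36 min; less 60 min break → 10 h 36 min
Sat: 06:55–13:09 = 6 h 14 min; less 60 min break → 5 h 14 min
Sun: 05:34–12:48 = 7 h 14 min; less 60 min break → 6 h 14 min
Total: 4 h 29 min + 6 h 8 min + 8 h 0 min + 11 h 0 min + 10 h 36 min + 5 h 14 min + 6 h 14 min = 51 h 41 min.

51.68 hours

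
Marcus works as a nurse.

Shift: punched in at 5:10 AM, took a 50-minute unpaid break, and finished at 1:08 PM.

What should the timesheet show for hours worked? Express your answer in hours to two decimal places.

7.13 hours

Shift: 5:10 AM–1:08 PM = 7 h 58 min; less 50 min break → 7 h 8 min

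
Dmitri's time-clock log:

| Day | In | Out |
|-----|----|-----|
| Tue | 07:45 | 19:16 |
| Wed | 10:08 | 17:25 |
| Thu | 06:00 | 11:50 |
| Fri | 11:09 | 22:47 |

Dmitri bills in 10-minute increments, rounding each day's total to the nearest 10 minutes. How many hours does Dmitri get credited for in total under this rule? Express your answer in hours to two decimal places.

36.33 hours

Tue: 07:45–19:16 = 11 h 31 min → rounds to 11 h 30 min
Wed: 10:08–17:25 = 7 h 17 min → rounds to 7 h 20 min
Thu: 06:00–11:50 = 5 h 50 min → rounds to 5 h 50 min
Fri: 11:09–22:47 = 11 h 38 min → rounds to 11 h 40 min
Total credited: 36 h 20 min.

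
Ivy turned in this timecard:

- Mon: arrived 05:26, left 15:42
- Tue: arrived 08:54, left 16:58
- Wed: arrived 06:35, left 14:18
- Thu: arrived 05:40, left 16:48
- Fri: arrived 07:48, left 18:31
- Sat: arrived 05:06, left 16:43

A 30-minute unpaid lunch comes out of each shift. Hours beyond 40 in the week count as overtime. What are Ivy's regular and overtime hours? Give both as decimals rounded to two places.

Mon: 05:26–15:42 = 10 h 16 min; less 30 min break → 9 h 46 min
Tue: 08:54–16:58 = 8 h 4 min; less 30 min break → 7 h 34 min
Wed: 06:35–14:18 = 7 h 43 min; less 30 min break → 7 h 13 min
Thu: 05:40–16:48 = 11 h 8 min; less 30 min break → 10 h 38 min
Fri: 07:48–18:31 = 10 h 43 min; less 30 min break → 10 h 13 min
Sat: 05:06–16:43 = 11 h 37 min; less 30 min break → 11 h 7 min
Total worked: 56 h 31 min = 56.52 h.
Threshold 40 h → overtime 16 h 31 min, regular 40 h 0 min.

Regular 40.00 hours, overtime 16.52 hours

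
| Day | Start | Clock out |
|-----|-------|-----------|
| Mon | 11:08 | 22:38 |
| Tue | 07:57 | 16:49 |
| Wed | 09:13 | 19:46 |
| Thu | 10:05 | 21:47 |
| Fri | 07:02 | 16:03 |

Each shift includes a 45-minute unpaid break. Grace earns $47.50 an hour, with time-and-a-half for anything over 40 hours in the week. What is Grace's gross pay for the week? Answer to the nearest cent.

Mon: 11:08–22:38 = 11 h 30 min; less 45 min break → 10 h 45 min
Tue: 07:57–16:49 = 8 h 52 min; less 45 min break → 8 h 7 min
Wed: 09:13–19:46 = 10 h 33 min; less 45 min break → 9 h 48 min
Thu: 10:05–21:47 = 11 h 42 min; less 45 min break → 10 h 57 min
Fri: 07:02–16:03 = 9 h 1 min; less 45 min break → 8 h 16 min
Total worked: 47 h 53 min = 2873 min.
Regular 40 h 0 min = 2400 min at $47.50/h; overtime 7 h 53 min = 473 min at $71.25/h.
Pay = (2400 × $47.50 + 473 × $71.25) ÷ 60 = $2461.69.

$2461.69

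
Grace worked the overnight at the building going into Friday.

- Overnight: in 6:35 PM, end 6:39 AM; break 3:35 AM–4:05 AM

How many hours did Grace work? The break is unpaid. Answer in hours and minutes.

Overnight: 6:35 PM → midnight = 5 h 25 min; midnight → 6:39 AM = 6 h 39 min; span 12 h 4 min; less 30 min break → 11 h 34 min

11 h 34 min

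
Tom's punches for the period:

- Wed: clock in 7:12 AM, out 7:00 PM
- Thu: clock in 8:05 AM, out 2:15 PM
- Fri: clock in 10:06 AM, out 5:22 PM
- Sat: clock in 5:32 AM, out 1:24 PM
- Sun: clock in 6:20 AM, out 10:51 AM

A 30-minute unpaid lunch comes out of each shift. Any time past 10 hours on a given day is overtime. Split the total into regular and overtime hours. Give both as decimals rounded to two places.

Wed: 7:12 AM–7:00 PM = 11 h 48 min; less 30 min break → 11 h 18 min
Thu: 8:05 AM–2:15 PM = 6 h 10 min; less 30 min break → 5 h 40 min
Fri: 10:06 AM–5:22 PM = 7 h 16 min; less 30 min break → 6 h 46 min
Sat: 5:32 AM–1:24 PM = 7 h 52 min; less 30 min break → 7 h 22 min
Sun: 6:20 AM–10:51 AM = 4 h 31 min; less 30 min break → 4 h 1 min
Wed reg 10 h 0 min / OT 1 h 18 min; Thu reg 5 h 40 min / OT 0 h 0 min; Fri reg 6 h 46 min / OT 0 h 0 min; Sat reg 7 h 22 min / OT 0 h 0 min; Sun reg 4 h 1 min / OT 0 h 0 min.
Totals: regular 33 h 49 min, overtime 1 h 18 min.

Regular 33.82 hours, overtime 1.30 hours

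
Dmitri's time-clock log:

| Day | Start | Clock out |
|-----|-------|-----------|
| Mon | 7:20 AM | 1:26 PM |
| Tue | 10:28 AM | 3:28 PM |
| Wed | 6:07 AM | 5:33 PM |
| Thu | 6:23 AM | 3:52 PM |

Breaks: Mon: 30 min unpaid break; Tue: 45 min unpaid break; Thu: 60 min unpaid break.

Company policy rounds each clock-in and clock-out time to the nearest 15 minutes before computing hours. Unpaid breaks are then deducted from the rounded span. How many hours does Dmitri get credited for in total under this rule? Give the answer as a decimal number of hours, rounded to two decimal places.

29.75 hours

Mon: in 7:20 AM→7:15 AM, out 1:26 PM→1:30 PM; 6 h 15 min − 30 min = 5 h 45 min
Tue: in 10:28 AM→10:30 AM, out 3:28 PM→3:30 PM; 5 h 0 min − 45 min = 4 h 15 min
Wed: in 6:07 AM→6:00 AM, out 5:33 PM→5:30 PM; 11 h 30 min
Thu: in 6:23 AM→6:30 AM, out 3:52 PM→3:45 PM; 9 h 15 min − 60 min = 8 h 15 min
Total credited: 29 h 45 min.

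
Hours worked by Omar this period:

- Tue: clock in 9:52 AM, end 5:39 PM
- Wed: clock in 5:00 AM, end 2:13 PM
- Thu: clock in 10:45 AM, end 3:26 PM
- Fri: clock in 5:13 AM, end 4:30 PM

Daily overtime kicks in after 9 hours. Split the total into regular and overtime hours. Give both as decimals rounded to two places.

Tue: 9:52 AM–5:39 PM = 7 h 47 min
Wed: 5:00 AM–2:13 PM = 9 h 13 min
Thu: 10:45 AM–3:26 PM = 4 h 41 min
Fri: 5:13 AM–4:30 PM = 11 h 17 min
Tue reg 7 h 47 min / OT 0 h 0 min; Wed reg 9 h 0 min / OT 0 h 13 min; Thu reg 4 h 41 min / OT 0 h 0 min; Fri reg 9 h 0 min / OT 2 h 17 min.
Totals: regular 30 h 28 min, overtime 2 h 30 min.

Regular 30.47 hours, overtime 2.50 hours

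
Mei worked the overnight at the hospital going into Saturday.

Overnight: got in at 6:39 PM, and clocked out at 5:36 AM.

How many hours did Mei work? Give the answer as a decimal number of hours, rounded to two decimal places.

Overnight: 6:39 PM → midnight = 5 h 21 min; midnight → 5:36 AM = 5 h 36 min; span 10 h 57 min

10.95 hours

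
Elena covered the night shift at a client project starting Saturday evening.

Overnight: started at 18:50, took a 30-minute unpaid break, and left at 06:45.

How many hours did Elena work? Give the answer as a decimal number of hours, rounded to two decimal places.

Overnight: 18:50 → midnight = 5 h 10 min; midnight → 06:45 = 6 h 45 min; span 11 h 55 min; less 30 min break → 11 h 25 min

11.42 hours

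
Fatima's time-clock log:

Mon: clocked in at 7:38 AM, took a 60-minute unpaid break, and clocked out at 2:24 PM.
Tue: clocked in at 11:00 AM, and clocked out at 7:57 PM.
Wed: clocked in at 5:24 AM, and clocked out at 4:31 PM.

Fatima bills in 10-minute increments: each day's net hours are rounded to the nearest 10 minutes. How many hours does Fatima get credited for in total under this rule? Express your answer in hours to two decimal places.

26.00 hours

Mon: 7:38 AM–2:24 PM = 6 h 46 min − 60 min = 5 h 46 min → rounds to 5 h 50 min
Tue: 11:00 AM–7:57 PM = 8 h 57 min → rounds to 9 h 0 min
Wed: 5:24 AM–4:31 PM = 11 h 7 min → rounds to 11 h 10 min
Total credited: 26 h 0 min.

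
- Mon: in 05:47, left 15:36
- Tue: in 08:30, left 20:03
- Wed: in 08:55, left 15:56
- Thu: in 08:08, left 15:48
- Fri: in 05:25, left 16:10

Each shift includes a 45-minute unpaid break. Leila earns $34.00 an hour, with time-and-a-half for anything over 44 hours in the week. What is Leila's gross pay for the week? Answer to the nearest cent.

Mon: 05:47–15:36 = 9 h 49 min; less 45 min break → 9 h 4 min
Tue: 08:30–20:03 = 11 h 33 min; less 45 min break → 10 h 48 min
Wed: 08:55–15:56 = 7 h 1 min; less 45 min break → 6 h 16 min
Thu: 08:08–15:48 = 7 h 40 min; less 45 min break → 6 h 55 min
Fri: 05:25–16:10 = 10 h 45 min; less 45 min break → 10 h 0 min
Total worked: 43 h 3 min = 2583 min.
Regular 43 h 3 min = 2583 min at $34.00/h; overtime 0 h 0 min = 0 min at $51.00/h.
Pay = (2583 × $34.00 + 0 × $51.00) ÷ 60 = $1463.70.

$1463.70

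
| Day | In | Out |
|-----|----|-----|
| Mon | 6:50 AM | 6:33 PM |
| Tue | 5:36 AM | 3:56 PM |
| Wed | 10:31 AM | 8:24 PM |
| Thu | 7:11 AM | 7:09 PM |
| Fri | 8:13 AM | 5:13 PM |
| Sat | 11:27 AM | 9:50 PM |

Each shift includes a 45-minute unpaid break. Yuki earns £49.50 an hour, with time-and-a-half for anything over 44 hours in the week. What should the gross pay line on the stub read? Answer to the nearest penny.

Mon: 6:50 AM–6:33 PM = 11 h 43 min; less 45 min break → 10 h 58 min
Tue: 5:36 AM–3:56 PM = 10 h 20 min; less 45 min break → 9 h 35 min
Wed: 10:31 AM–8:24 PM = 9 h 53 min; less 45 min break → 9 h 8 min
Thu: 7:11 AM–7:09 PM = 11 h 58 min; less 45 min break → 11 h 13 min
Fri: 8:13 AM–5:13 PM = 9 h 0 min; less 45 min break → 8 h 15 min
Sat: 11:27 AM–9:50 PM = 10 h 23 min; less 45 min break → 9 h 38 min
Total worked: 58 h 47 min = 3527 min.
Regular 44 h 0 min = 2640 min at £49.50/h; overtime 14 h 47 min = 887 min at £74.25/h.
Pay = (2640 × £49.50 + 887 × £74.25) ÷ 60 = £3275.66.

£3275.66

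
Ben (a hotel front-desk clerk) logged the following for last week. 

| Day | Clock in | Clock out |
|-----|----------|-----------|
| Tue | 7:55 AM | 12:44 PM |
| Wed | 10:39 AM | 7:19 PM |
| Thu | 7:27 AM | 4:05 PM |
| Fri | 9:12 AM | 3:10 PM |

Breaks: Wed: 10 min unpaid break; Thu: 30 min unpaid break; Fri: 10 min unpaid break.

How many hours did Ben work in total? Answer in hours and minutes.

Tue: 7:55 AM–12:44 PM = 4 h 49 min
Wed: 10:39 AM–7:19 PM = 8 h 40 min; less 10 min break → 8 h 30 min
Thu: 7:27 AM–4:05 PM = 8 h 38 min; less 30 min break → 8 h 8 min
Fri: 9:12 AM–3:10 PM = 5 h 58 min; less 10 min break → 5 h 48 min
Total: 4 h 49 min + 8 h 30 min + 8 h 8 min + 5 h 48 min = 27 h 15 min.

27 h 15 min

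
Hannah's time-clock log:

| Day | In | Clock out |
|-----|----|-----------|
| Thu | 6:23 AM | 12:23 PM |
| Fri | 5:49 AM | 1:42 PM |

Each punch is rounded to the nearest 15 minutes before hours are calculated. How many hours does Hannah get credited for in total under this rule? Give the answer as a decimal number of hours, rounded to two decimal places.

14.00 hours

Thu: in 6:23 AM→6:30 AM, out 12:23 PM→12:30 PM; 6 h 0 min
Fri: in 5:49 AM→5:45 AM, out 1:42 PM→1:45 PM; 8 h 0 min
Total credited: 14 h 0 min.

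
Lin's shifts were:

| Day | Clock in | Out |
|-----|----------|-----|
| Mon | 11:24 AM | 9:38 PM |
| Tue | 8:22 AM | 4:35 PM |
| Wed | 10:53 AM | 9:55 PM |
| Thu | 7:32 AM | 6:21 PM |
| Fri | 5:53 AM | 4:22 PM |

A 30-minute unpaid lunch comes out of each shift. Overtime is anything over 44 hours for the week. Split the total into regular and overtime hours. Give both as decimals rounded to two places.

Regular 44.00 hours, overtime 4.28 hours

Mon: 11:24 AM–9:38 PM = 10 h 14 min; less 30 min break → 9 h 44 min
Tue: 8:22 AM–4:35 PM = 8 h 13 min; less 30 min break → 7 h 43 min
Wed: 10:53 AM–9:55 PM = 11 h 2 min; less 30 min break → 10 h 32 min
Thu: 7:32 AM–6:21 PM = 10 h 49 min; less 30 min break → 10 h 19 min
Fri: 5:53 AM–4:22 PM = 10 h 29 min; less 30 min break → 9 h 59 min
Total worked: 48 h 17 min = 48.28 h.
Threshold 44 h → overtime 4 h 17 min, regular 44 h 0 min.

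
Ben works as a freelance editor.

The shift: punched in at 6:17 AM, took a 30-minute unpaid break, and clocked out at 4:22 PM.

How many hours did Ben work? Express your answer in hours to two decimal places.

The shift: 6:17 AM–4:22 PM = 10 h 5 min; less 30 min break → 9 h 35 min

9.58 hours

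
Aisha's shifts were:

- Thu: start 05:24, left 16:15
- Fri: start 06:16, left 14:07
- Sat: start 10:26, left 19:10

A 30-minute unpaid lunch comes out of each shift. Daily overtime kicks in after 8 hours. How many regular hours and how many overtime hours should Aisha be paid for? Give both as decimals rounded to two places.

Regular 23.35 hours, overtime 2.58 hours

Thu: 05:24–16:15 = 10 h 51 min; less 30 min break → 10 h 21 min
Fri: 06:16–14:07 = 7 h 51 min; less 30 min break → 7 h 21 min
Sat: 10:26–19:10 = 8 h 44 min; less 30 min break → 8 h 14 min
Thu reg 8 h 0 min / OT 2 h 21 min; Fri reg 7 h 21 min / OT 0 h 0 min; Sat reg 8 h 0 min / OT 0 h 14 min.
Totals: regular 23 h 21 min, overtime 2 h 35 min.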